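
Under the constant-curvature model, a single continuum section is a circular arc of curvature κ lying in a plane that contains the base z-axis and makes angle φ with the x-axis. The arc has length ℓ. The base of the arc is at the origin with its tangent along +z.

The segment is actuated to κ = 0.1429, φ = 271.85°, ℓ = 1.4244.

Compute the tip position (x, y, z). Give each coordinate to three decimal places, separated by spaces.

0.005 -0.144 1.415

θ = κ·ℓ = 0.1429 × 1.4244 = 0.20355 rad
ρ = (1 − cos θ)/κ = (1 − 0.97936)/0.1429 = 0.14447
z = sin θ / κ = 0.20214/0.1429 = 1.41458
x = ρ cos φ = 0.14447 × cos(271.85°) = 0.00466
y = ρ sin φ = 0.14447 × sin(271.85°) = -0.14439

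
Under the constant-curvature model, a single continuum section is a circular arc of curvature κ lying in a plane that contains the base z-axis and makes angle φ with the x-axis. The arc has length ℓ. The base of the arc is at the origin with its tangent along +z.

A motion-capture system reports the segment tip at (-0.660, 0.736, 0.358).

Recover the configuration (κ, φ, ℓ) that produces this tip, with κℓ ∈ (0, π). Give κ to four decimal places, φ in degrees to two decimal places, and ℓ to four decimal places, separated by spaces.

ρ = √(x²+y²) = √(-0.660² + 0.736²) = 0.98858
φ = atan2(y, x) mod 360° = atan2(0.736, -0.660) = 131.8838°
|p|² = ρ² + z² = 0.98858² + 0.358² = 1.10546
κ = 2ρ / |p|² = 2×0.98858 / 1.10546 = 1.78855
θ = 2·atan2(ρ, z) = 2·atan2(0.98858, 0.358) = 2.44670 rad
ℓ = θ/κ = 2.44670/1.78855 = 1.36799

1.7885 131.88 1.3680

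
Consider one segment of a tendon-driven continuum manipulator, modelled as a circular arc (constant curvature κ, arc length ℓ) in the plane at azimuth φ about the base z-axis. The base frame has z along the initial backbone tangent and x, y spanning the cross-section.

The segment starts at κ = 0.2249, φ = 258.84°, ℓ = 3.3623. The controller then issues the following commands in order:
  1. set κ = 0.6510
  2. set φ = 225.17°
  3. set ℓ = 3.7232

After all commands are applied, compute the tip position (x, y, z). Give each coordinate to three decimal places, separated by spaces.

initial: κ=0.2249, φ=258.84°, ℓ=3.3623
cmd 1: set κ=0.6510 → (κ,φ,ℓ)=(0.6510,258.84°,3.3623) → tip=(-0.4696,-2.3803,1.2519)
cmd 2: set φ=225.17° → (κ,φ,ℓ)=(0.6510,225.17°,3.3623) → tip=(-1.7105,-1.7207,1.2519)
cmd 3: set ℓ=3.7232 → (κ,φ,ℓ)=(0.6510,225.17°,3.7232) → tip=(-1.8987,-1.9100,1.0103)

-1.899 -1.910 1.010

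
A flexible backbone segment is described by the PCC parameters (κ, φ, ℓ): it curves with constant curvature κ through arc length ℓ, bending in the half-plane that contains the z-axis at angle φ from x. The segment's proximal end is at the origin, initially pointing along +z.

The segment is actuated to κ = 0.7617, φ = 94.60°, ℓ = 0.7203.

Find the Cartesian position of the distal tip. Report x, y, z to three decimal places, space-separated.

θ = κ·ℓ = 0.7617 × 0.7203 = 0.54865 rad
ρ = (1 − cos θ)/κ = (1 − 0.85323)/0.7617 = 0.19269
z = sin θ / κ = 0.52154/0.7617 = 0.68470
x = ρ cos φ = 0.19269 × cos(94.60°) = -0.01545
y = ρ sin φ = 0.19269 × sin(94.60°) = 0.19207

-0.015 0.192 0.685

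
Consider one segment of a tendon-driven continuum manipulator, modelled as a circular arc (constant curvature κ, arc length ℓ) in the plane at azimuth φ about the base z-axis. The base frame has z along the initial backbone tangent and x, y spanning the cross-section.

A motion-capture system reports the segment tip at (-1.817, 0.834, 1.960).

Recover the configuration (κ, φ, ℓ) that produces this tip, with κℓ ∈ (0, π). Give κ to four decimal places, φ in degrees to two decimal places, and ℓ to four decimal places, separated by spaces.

ρ = √(x²+y²) = √(-1.817² + 0.834²) = 1.99926
φ = atan2(y, x) mod 360° = atan2(0.834, -1.817) = 155.3450°
|p|² = ρ² + z² = 1.99926² + 1.960² = 7.83864
κ = 2ρ / |p|² = 2×1.99926 / 7.83864 = 0.51010
θ = 2·atan2(ρ, z) = 2·atan2(1.99926, 1.960) = 1.59063 rad
ℓ = θ/κ = 1.59063/0.51010 = 3.11824

0.5101 155.34 3.1182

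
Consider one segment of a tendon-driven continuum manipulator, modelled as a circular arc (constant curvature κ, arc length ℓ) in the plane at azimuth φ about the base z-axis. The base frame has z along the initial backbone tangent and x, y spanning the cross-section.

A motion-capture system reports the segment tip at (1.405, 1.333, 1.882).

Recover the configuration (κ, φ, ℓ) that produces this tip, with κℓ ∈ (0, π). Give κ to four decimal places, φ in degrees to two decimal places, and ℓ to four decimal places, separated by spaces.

0.5311 43.49 3.0114

ρ = √(x²+y²) = √(1.405² + 1.333²) = 1.93673
φ = atan2(y, x) mod 360° = atan2(1.333, 1.405) = 43.4937°
|p|² = ρ² + z² = 1.93673² + 1.882² = 7.29284
κ = 2ρ / |p|² = 2×1.93673 / 7.29284 = 0.53113
θ = 2·atan2(ρ, z) = 2·atan2(1.93673, 1.882) = 1.59946 rad
ℓ = θ/κ = 1.59946/0.53113 = 3.01142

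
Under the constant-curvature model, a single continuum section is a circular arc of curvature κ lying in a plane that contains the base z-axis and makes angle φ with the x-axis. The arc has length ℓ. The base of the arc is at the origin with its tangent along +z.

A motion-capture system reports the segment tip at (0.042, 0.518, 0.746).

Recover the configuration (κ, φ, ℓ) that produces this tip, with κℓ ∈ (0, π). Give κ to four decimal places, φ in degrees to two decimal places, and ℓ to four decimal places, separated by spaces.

1.2574 85.36 0.9678

ρ = √(x²+y²) = √(0.042² + 0.518²) = 0.51970
φ = atan2(y, x) mod 360° = atan2(0.518, 0.042) = 85.3645°
|p|² = ρ² + z² = 0.51970² + 0.746² = 0.82660
κ = 2ρ / |p|² = 2×0.51970 / 0.82660 = 1.25743
θ = 2·atan2(ρ, z) = 2·atan2(0.51970, 0.746) = 1.21695 rad
ℓ = θ/κ = 1.21695/1.25743 = 0.96780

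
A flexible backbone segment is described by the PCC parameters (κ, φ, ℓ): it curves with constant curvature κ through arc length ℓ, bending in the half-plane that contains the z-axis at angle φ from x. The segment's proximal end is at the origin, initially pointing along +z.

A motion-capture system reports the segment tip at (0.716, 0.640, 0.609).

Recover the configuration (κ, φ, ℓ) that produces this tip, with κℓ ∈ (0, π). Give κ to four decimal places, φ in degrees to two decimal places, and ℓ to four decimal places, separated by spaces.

ρ = √(x²+y²) = √(0.716² + 0.640²) = 0.96034
φ = atan2(y, x) mod 360° = atan2(0.640, 0.716) = 41.7921°
|p|² = ρ² + z² = 0.96034² + 0.609² = 1.29314
κ = 2ρ / |p|² = 2×0.96034 / 1.29314 = 1.48529
θ = 2·atan2(ρ, z) = 2·atan2(0.96034, 0.609) = 2.01129 rad
ℓ = θ/κ = 2.01129/1.48529 = 1.35414

1.4853 41.79 1.3541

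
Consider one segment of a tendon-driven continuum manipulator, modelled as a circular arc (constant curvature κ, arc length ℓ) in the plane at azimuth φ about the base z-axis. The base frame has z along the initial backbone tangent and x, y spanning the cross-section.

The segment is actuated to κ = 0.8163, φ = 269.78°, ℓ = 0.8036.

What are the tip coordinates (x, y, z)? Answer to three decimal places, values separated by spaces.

-0.001 -0.254 0.747

θ = κ·ℓ = 0.8163 × 0.8036 = 0.65598 rad
ρ = (1 − cos θ)/κ = (1 − 0.79245)/0.8163 = 0.25426
z = sin θ / κ = 0.60994/0.8163 = 0.74719
x = ρ cos φ = 0.25426 × cos(269.78°) = -0.00098
y = ρ sin φ = 0.25426 × sin(269.78°) = -0.25425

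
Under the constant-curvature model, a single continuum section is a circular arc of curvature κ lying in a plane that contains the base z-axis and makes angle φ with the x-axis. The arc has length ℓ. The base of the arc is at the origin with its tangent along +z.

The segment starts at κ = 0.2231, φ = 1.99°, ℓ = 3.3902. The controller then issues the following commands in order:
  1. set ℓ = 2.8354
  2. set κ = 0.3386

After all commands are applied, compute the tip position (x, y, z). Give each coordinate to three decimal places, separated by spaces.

initial: κ=0.2231, φ=1.99°, ℓ=3.3902
cmd 1: set ℓ=2.8354 → (κ,φ,ℓ)=(0.2231,1.99°,2.8354) → tip=(0.8668,0.0301,2.6500)
cmd 2: set κ=0.3386 → (κ,φ,ℓ)=(0.3386,1.99°,2.8354) → tip=(1.2589,0.0437,2.4195)

1.259 0.044 2.419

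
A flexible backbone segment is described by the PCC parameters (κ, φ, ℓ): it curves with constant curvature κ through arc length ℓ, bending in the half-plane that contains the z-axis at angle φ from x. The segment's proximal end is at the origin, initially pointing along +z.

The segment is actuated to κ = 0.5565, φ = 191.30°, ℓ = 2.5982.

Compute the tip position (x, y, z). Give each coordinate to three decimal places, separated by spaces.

-1.543 -0.308 1.783

θ = κ·ℓ = 0.5565 × 2.5982 = 1.44590 rad
ρ = (1 − cos θ)/κ = (1 − 0.12457)/0.5565 = 1.57309
z = sin θ / κ = 0.99221/0.5565 = 1.78295
x = ρ cos φ = 1.57309 × cos(191.30°) = -1.54260
y = ρ sin φ = 1.57309 × sin(191.30°) = -0.30824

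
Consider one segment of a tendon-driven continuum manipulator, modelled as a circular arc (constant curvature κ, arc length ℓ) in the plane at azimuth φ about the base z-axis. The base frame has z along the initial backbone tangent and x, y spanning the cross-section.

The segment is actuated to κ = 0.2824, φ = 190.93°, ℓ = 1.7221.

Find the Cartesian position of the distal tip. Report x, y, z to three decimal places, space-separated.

-0.403 -0.078 1.655

θ = κ·ℓ = 0.2824 × 1.7221 = 0.48632 rad
ρ = (1 − cos θ)/κ = (1 − 0.88406)/0.2824 = 0.41056
z = sin θ / κ = 0.46738/0.2824 = 1.65502
x = ρ cos φ = 0.41056 × cos(190.93°) = -0.40311
y = ρ sin φ = 0.41056 × sin(190.93°) = -0.07785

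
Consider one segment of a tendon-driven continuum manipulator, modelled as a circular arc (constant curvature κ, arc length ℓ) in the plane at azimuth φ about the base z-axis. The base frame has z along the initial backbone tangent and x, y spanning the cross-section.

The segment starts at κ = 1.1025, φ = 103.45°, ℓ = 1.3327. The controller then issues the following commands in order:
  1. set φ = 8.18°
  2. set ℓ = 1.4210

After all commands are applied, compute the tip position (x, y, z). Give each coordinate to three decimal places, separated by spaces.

initial: κ=1.1025, φ=103.45°, ℓ=1.3327
cmd 1: set φ=8.18° → (κ,φ,ℓ)=(1.1025,8.18°,1.3327) → tip=(0.8068,0.1160,0.9024)
cmd 2: set ℓ=1.4210 → (κ,φ,ℓ)=(1.1025,8.18°,1.4210) → tip=(0.8941,0.1285,0.9070)

0.894 0.129 0.907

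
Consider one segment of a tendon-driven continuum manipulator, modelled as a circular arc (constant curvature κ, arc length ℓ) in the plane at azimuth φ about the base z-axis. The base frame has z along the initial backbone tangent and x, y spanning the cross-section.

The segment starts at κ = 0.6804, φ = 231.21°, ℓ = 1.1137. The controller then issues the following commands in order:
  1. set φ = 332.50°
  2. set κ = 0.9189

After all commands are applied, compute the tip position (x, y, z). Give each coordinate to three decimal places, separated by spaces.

0.463 -0.241 0.929

initial: κ=0.6804, φ=231.21°, ℓ=1.1137
cmd 1: set φ=332.50° → (κ,φ,ℓ)=(0.6804,332.50°,1.1137) → tip=(0.3567,-0.1857,1.0101)
cmd 2: set κ=0.9189 → (κ,φ,ℓ)=(0.9189,332.50°,1.1137) → tip=(0.4629,-0.2410,0.9292)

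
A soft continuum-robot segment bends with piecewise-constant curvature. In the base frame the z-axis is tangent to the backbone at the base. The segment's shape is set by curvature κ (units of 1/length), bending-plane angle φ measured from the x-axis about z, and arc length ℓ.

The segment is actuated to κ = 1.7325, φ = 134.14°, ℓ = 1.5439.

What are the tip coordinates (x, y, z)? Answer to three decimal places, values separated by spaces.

θ = κ·ℓ = 1.7325 × 1.5439 = 2.67481 rad
ρ = (1 − cos θ)/κ = (1 − -0.89302)/1.7325 = 1.09265
z = sin θ / κ = 0.45002/1.7325 = 0.25975
x = ρ cos φ = 1.09265 × cos(134.14°) = -0.76094
y = ρ sin φ = 1.09265 × sin(134.14°) = 0.78413

-0.761 0.784 0.260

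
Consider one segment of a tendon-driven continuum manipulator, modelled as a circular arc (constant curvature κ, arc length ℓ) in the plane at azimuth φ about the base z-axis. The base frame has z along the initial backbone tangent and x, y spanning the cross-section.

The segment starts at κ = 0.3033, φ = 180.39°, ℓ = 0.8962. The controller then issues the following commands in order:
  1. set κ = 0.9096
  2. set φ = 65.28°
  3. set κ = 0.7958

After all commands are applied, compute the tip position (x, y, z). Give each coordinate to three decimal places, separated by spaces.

0.128 0.278 0.822

initial: κ=0.3033, φ=180.39°, ℓ=0.8962
cmd 1: set κ=0.9096 → (κ,φ,ℓ)=(0.9096,180.39°,0.8962) → tip=(-0.3455,-0.0024,0.8002)
cmd 2: set φ=65.28° → (κ,φ,ℓ)=(0.9096,65.28°,0.8962) → tip=(0.1445,0.3138,0.8002)
cmd 3: set κ=0.7958 → (κ,φ,ℓ)=(0.7958,65.28°,0.8962) → tip=(0.1281,0.2782,0.8221)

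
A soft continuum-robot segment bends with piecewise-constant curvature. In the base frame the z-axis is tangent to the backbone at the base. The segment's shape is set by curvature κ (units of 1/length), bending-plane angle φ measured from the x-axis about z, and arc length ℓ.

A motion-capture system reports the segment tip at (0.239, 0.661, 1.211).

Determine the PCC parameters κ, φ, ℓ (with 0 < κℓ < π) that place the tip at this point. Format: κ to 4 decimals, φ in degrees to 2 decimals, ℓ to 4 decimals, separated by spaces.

ρ = √(x²+y²) = √(0.239² + 0.661²) = 0.70288
φ = atan2(y, x) mod 360° = atan2(0.661, 0.239) = 70.1214°
|p|² = ρ² + z² = 0.70288² + 1.211² = 1.96056
κ = 2ρ / |p|² = 2×0.70288 / 1.96056 = 0.71702
θ = 2·atan2(ρ, z) = 2·atan2(0.70288, 1.211) = 1.05179 rad
ℓ = θ/κ = 1.05179/0.71702 = 1.46689

0.7170 70.12 1.4669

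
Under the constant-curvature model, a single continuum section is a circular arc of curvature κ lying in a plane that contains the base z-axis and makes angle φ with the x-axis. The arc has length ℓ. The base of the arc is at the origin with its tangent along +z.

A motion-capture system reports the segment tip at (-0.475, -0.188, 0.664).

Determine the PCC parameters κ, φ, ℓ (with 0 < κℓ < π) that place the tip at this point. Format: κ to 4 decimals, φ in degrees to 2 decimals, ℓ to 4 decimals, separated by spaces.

ρ = √(x²+y²) = √(-0.475² + -0.188²) = 0.51085
φ = atan2(y, x) mod 360° = atan2(-0.188, -0.475) = 201.5931°
|p|² = ρ² + z² = 0.51085² + 0.664² = 0.70186
κ = 2ρ / |p|² = 2×0.51085 / 0.70186 = 1.45570
θ = 2·atan2(ρ, z) = 2·atan2(0.51085, 0.664) = 1.31155 rad
ℓ = θ/κ = 1.31155/1.45570 = 0.90098

1.4557 201.59 0.9010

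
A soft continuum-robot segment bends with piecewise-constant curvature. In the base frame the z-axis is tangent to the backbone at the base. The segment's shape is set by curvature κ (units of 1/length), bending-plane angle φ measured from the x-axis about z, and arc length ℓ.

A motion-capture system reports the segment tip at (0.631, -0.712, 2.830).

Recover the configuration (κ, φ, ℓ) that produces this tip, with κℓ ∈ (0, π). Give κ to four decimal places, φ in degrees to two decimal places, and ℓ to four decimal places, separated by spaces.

0.2135 311.55 3.0386

ρ = √(x²+y²) = √(0.631² + -0.712²) = 0.95137
φ = atan2(y, x) mod 360° = atan2(-0.712, 0.631) = 311.5485°
|p|² = ρ² + z² = 0.95137² + 2.830² = 8.91401
κ = 2ρ / |p|² = 2×0.95137 / 8.91401 = 0.21346
θ = 2·atan2(ρ, z) = 2·atan2(0.95137, 2.830) = 0.64861 rad
ℓ = θ/κ = 0.64861/0.21346 = 3.03862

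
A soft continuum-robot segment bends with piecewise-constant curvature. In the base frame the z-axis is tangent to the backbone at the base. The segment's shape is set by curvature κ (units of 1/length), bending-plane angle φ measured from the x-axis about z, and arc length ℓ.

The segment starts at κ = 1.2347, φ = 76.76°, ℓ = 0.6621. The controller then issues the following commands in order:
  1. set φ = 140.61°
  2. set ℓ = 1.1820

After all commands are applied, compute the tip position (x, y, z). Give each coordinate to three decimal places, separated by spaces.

initial: κ=1.2347, φ=76.76°, ℓ=0.6621
cmd 1: set φ=140.61° → (κ,φ,ℓ)=(1.2347,140.61°,0.6621) → tip=(-0.1978,0.1624,0.5908)
cmd 2: set ℓ=1.1820 → (κ,φ,ℓ)=(1.2347,140.61°,1.1820) → tip=(-0.5564,0.4568,0.8049)

-0.556 0.457 0.805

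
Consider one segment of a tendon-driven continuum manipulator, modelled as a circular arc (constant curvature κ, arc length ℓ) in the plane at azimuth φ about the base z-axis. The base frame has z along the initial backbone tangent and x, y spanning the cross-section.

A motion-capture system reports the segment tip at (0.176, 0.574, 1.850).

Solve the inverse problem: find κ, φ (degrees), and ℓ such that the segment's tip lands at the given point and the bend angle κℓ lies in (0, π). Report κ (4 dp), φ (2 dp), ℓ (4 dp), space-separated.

0.3174 72.95 1.9773

ρ = √(x²+y²) = √(0.176² + 0.574²) = 0.60038
φ = atan2(y, x) mod 360° = atan2(0.574, 0.176) = 72.9534°
|p|² = ρ² + z² = 0.60038² + 1.850² = 3.78295
κ = 2ρ / |p|² = 2×0.60038 / 3.78295 = 0.31741
θ = 2·atan2(ρ, z) = 2·atan2(0.60038, 1.850) = 0.62761 rad
ℓ = θ/κ = 0.62761/0.31741 = 1.97727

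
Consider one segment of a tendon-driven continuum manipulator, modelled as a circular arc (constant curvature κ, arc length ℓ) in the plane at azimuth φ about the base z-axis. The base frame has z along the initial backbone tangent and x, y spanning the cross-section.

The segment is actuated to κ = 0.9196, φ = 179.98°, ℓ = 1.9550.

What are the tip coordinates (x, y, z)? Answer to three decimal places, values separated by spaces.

-1.332 0.000 1.060

θ = κ·ℓ = 0.9196 × 1.9550 = 1.79782 rad
ρ = (1 − cos θ)/κ = (1 − -0.22508)/0.9196 = 1.33218
z = sin θ / κ = 0.97434/0.9196 = 1.05953
x = ρ cos φ = 1.33218 × cos(179.98°) = -1.33218
y = ρ sin φ = 1.33218 × sin(179.98°) = 0.00047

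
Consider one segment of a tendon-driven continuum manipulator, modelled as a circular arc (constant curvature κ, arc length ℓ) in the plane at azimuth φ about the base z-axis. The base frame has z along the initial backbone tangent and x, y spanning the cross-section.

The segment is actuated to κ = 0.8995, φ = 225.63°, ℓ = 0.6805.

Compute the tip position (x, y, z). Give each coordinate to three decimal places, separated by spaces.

θ = κ·ℓ = 0.8995 × 0.6805 = 0.61211 rad
ρ = (1 − cos θ)/κ = (1 − 0.81844)/0.8995 = 0.20185
z = sin θ / κ = 0.57460/0.8995 = 0.63879
x = ρ cos φ = 0.20185 × cos(225.63°) = -0.14115
y = ρ sin φ = 0.20185 × sin(225.63°) = -0.14429

-0.141 -0.144 0.639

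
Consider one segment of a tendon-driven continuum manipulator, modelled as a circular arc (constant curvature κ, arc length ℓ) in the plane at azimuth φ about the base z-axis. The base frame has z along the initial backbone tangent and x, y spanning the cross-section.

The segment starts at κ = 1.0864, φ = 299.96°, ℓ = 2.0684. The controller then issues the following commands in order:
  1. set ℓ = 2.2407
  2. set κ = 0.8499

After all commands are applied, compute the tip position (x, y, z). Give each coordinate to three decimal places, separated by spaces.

initial: κ=1.0864, φ=299.96°, ℓ=2.0684
cmd 1: set ℓ=2.2407 → (κ,φ,ℓ)=(1.0864,299.96°,2.2407) → tip=(0.8091,-1.4036,0.5981)
cmd 2: set κ=0.8499 → (κ,φ,ℓ)=(0.8499,299.96°,2.2407) → tip=(0.7800,-1.3532,1.1118)

0.780 -1.353 1.112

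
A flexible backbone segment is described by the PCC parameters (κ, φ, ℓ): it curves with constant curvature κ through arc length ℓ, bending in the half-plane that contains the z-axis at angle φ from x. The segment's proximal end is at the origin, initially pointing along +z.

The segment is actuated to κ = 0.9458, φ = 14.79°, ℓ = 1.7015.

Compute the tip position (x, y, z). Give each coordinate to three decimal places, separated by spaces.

1.062 0.280 1.057

θ = κ·ℓ = 0.9458 × 1.7015 = 1.60928 rad
ρ = (1 − cos θ)/κ = (1 − -0.03847)/0.9458 = 1.09798
z = sin θ / κ = 0.99926/0.9458 = 1.05652
x = ρ cos φ = 1.09798 × cos(14.79°) = 1.06161
y = ρ sin φ = 1.09798 × sin(14.79°) = 0.28029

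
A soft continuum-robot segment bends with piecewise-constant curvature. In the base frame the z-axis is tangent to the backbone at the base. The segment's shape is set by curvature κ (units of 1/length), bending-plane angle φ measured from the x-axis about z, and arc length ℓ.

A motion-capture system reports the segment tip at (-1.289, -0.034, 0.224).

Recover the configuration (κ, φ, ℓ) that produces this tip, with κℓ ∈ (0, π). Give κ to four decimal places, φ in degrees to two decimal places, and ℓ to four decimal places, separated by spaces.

1.5056 181.51 1.8581

ρ = √(x²+y²) = √(-1.289² + -0.034²) = 1.28945
φ = atan2(y, x) mod 360° = atan2(-0.034, -1.289) = 181.5109°
|p|² = ρ² + z² = 1.28945² + 0.224² = 1.71285
κ = 2ρ / |p|² = 2×1.28945 / 1.71285 = 1.50561
θ = 2·atan2(ρ, z) = 2·atan2(1.28945, 0.224) = 2.79759 rad
ℓ = θ/κ = 2.79759/1.50561 = 1.85811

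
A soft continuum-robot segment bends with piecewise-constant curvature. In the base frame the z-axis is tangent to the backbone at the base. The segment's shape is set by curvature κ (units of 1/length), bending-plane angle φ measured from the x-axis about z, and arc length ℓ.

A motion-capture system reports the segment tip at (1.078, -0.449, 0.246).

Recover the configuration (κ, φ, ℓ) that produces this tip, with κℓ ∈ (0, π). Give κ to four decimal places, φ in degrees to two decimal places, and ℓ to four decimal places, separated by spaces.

1.6399 337.39 1.6625

ρ = √(x²+y²) = √(1.078² + -0.449²) = 1.16777
φ = atan2(y, x) mod 360° = atan2(-0.449, 1.078) = 337.3877°
|p|² = ρ² + z² = 1.16777² + 0.246² = 1.42420
κ = 2ρ / |p|² = 2×1.16777 / 1.42420 = 1.63989
θ = 2·atan2(ρ, z) = 2·atan2(1.16777, 0.246) = 2.72635 rad
ℓ = θ/κ = 2.72635/1.63989 = 1.66251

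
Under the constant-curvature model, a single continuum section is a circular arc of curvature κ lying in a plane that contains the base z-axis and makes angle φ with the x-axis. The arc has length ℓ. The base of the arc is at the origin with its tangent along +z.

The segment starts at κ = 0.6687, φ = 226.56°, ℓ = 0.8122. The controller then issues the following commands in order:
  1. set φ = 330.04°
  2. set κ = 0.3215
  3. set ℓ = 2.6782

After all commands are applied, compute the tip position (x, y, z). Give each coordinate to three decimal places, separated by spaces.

0.939 -0.541 2.359

initial: κ=0.6687, φ=226.56°, ℓ=0.8122
cmd 1: set φ=330.04° → (κ,φ,ℓ)=(0.6687,330.04°,0.8122) → tip=(0.1864,-0.1075,0.7729)
cmd 2: set κ=0.3215 → (κ,φ,ℓ)=(0.3215,330.04°,0.8122) → tip=(0.0914,-0.0527,0.8030)
cmd 3: set ℓ=2.6782 → (κ,φ,ℓ)=(0.3215,330.04°,2.6782) → tip=(0.9387,-0.5411,2.3593)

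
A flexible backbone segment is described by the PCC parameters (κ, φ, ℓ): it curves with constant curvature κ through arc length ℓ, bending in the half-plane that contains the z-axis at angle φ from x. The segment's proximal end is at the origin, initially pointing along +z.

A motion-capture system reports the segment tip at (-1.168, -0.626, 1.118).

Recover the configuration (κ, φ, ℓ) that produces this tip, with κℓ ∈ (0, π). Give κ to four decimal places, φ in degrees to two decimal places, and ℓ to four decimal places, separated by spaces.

0.8817 208.19 1.9735

ρ = √(x²+y²) = √(-1.168² + -0.626²) = 1.32518
φ = atan2(y, x) mod 360° = atan2(-0.626, -1.168) = 208.1895°
|p|² = ρ² + z² = 1.32518² + 1.118² = 3.00602
κ = 2ρ / |p|² = 2×1.32518 / 3.00602 = 0.88168
θ = 2·atan2(ρ, z) = 2·atan2(1.32518, 1.118) = 1.73999 rad
ℓ = θ/κ = 1.73999/0.88168 = 1.97349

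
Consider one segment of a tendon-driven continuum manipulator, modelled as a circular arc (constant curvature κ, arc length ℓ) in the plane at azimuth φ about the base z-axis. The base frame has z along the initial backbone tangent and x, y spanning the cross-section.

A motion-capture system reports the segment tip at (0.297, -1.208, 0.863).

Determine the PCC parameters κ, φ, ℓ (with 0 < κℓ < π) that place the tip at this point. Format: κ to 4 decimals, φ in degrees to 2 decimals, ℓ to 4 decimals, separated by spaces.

1.0854 283.81 1.7769

ρ = √(x²+y²) = √(0.297² + -1.208²) = 1.24397
φ = atan2(y, x) mod 360° = atan2(-1.208, 0.297) = 283.8128°
|p|² = ρ² + z² = 1.24397² + 0.863² = 2.29224
κ = 2ρ / |p|² = 2×1.24397 / 2.29224 = 1.08538
θ = 2·atan2(ρ, z) = 2·atan2(1.24397, 0.863) = 1.92856 rad
ℓ = θ/κ = 1.92856/1.08538 = 1.77686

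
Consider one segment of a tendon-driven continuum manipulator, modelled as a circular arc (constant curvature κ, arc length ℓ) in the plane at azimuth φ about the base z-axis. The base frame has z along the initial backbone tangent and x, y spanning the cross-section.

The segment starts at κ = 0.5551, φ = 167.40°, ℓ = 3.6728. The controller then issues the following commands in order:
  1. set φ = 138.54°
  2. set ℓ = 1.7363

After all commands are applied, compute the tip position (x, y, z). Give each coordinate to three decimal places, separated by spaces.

-0.580 0.512 1.480

initial: κ=0.5551, φ=167.40°, ℓ=3.6728
cmd 1: set φ=138.54° → (κ,φ,ℓ)=(0.5551,138.54°,3.6728) → tip=(-1.9590,1.7308,1.6078)
cmd 2: set ℓ=1.7363 → (κ,φ,ℓ)=(0.5551,138.54°,1.7363) → tip=(-0.5800,0.5124,1.4797)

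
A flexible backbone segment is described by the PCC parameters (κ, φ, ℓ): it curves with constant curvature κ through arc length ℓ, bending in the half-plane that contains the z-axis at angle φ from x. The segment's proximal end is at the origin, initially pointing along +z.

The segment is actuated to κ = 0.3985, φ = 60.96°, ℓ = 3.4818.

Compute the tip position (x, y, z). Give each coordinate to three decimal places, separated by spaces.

0.996 1.794 2.467

θ = κ·ℓ = 0.3985 × 3.4818 = 1.38750 rad
ρ = (1 − cos θ)/κ = (1 − 0.18227)/0.3985 = 2.05201
z = sin θ / κ = 0.98325/0.3985 = 2.46737
x = ρ cos φ = 2.05201 × cos(60.96°) = 0.99609
y = ρ sin φ = 2.05201 × sin(60.96°) = 1.79403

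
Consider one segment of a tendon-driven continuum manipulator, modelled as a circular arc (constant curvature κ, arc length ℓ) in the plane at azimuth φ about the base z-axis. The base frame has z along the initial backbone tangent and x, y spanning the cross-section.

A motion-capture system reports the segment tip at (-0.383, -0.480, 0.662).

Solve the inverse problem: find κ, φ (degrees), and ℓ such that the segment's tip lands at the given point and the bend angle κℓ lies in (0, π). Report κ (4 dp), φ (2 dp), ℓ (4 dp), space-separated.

ρ = √(x²+y²) = √(-0.383² + -0.480²) = 0.61408
φ = atan2(y, x) mod 360° = atan2(-0.480, -0.383) = 231.4131°
|p|² = ρ² + z² = 0.61408² + 0.662² = 0.81533
κ = 2ρ / |p|² = 2×0.61408 / 0.81533 = 1.50632
θ = 2·atan2(ρ, z) = 2·atan2(0.61408, 0.662) = 1.49572 rad
ℓ = θ/κ = 1.49572/1.50632 = 0.99296

1.5063 231.41 0.9930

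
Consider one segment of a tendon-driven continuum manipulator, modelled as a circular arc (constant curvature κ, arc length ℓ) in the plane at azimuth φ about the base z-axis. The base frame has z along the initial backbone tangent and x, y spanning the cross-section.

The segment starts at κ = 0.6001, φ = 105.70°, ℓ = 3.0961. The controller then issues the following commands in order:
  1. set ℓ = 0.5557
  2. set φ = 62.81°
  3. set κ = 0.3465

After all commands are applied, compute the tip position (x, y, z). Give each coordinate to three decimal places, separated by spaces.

0.024 0.047 0.552

initial: κ=0.6001, φ=105.70°, ℓ=3.0961
cmd 1: set ℓ=0.5557 → (κ,φ,ℓ)=(0.6001,105.70°,0.5557) → tip=(-0.0248,0.0884,0.5455)
cmd 2: set φ=62.81° → (κ,φ,ℓ)=(0.6001,62.81°,0.5557) → tip=(0.0419,0.0817,0.5455)
cmd 3: set κ=0.3465 → (κ,φ,ℓ)=(0.3465,62.81°,0.5557) → tip=(0.0244,0.0474,0.5523)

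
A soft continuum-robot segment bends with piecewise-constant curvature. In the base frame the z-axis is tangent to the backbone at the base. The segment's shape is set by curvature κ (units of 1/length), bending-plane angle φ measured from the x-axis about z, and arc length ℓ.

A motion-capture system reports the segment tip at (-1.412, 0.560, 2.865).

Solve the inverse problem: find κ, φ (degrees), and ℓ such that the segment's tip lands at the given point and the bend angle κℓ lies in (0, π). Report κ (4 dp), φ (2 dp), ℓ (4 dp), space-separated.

0.2889 158.37 3.3749

ρ = √(x²+y²) = √(-1.412² + 0.560²) = 1.51899
φ = atan2(y, x) mod 360° = atan2(0.560, -1.412) = 158.3667°
|p|² = ρ² + z² = 1.51899² + 2.865² = 10.51557
κ = 2ρ / |p|² = 2×1.51899 / 10.51557 = 0.28890
θ = 2·atan2(ρ, z) = 2·atan2(1.51899, 2.865) = 0.97501 rad
ℓ = θ/κ = 0.97501/0.28890 = 3.37487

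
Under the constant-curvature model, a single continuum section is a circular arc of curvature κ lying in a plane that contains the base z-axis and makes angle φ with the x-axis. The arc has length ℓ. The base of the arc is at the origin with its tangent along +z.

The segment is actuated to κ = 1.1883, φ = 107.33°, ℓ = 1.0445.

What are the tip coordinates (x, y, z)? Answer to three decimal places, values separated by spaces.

-0.170 0.543 0.796

θ = κ·ℓ = 1.1883 × 1.0445 = 1.24118 rad
ρ = (1 − cos θ)/κ = (1 − 0.32368)/1.1883 = 0.56915
z = sin θ / κ = 0.94617/1.1883 = 0.79624
x = ρ cos φ = 0.56915 × cos(107.33°) = -0.16954
y = ρ sin φ = 0.56915 × sin(107.33°) = 0.54331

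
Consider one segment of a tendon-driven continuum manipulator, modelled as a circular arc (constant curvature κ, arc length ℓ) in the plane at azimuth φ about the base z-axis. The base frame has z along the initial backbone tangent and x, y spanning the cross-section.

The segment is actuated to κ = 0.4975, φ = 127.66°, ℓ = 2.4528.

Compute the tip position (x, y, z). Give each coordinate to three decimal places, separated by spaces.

-0.806 1.045 1.888

θ = κ·ℓ = 0.4975 × 2.4528 = 1.22027 rad
ρ = (1 − cos θ)/κ = (1 − 0.34339)/0.4975 = 1.31981
z = sin θ / κ = 0.93919/0.4975 = 1.88782
x = ρ cos φ = 1.31981 × cos(127.66°) = -0.80637
y = ρ sin φ = 1.31981 × sin(127.66°) = 1.04483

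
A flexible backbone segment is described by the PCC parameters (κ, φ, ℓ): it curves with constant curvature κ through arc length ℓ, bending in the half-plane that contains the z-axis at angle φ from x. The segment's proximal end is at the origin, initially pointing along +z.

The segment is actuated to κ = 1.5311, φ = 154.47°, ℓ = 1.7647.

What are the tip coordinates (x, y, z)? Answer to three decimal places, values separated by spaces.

-1.123 0.536 0.278

θ = κ·ℓ = 1.5311 × 1.7647 = 2.70193 rad
ρ = (1 − cos θ)/κ = (1 − -0.90490)/1.5311 = 1.24414
z = sin θ / κ = 0.42563/1.5311 = 0.27799
x = ρ cos φ = 1.24414 × cos(154.47°) = -1.12266
y = ρ sin φ = 1.24414 × sin(154.47°) = 0.53620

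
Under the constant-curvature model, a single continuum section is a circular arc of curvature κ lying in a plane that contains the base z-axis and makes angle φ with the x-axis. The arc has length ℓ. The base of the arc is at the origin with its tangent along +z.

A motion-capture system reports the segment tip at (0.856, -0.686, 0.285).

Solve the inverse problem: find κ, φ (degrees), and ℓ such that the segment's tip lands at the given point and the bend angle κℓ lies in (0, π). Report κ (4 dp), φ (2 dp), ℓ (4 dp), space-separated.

ρ = √(x²+y²) = √(0.856² + -0.686²) = 1.09696
φ = atan2(y, x) mod 360° = atan2(-0.686, 0.856) = 321.2912°
|p|² = ρ² + z² = 1.09696² + 0.285² = 1.28456
κ = 2ρ / |p|² = 2×1.09696 / 1.28456 = 1.70793
θ = 2·atan2(ρ, z) = 2·atan2(1.09696, 0.285) = 2.63322 rad
ℓ = θ/κ = 2.63322/1.70793 = 1.54176

1.7079 321.29 1.5418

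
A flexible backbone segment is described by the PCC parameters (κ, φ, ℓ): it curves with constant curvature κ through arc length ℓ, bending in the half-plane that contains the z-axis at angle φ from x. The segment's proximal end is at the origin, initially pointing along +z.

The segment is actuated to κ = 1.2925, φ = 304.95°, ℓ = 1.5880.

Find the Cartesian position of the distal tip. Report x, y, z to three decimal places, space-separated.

0.649 -0.928 0.686

θ = κ·ℓ = 1.2925 × 1.5880 = 2.05249 rad
ρ = (1 − cos θ)/κ = (1 − -0.46328)/1.2925 = 1.13213
z = sin θ / κ = 0.88621/1.2925 = 0.68566
x = ρ cos φ = 1.13213 × cos(304.95°) = 0.64855
y = ρ sin φ = 1.13213 × sin(304.95°) = -0.92795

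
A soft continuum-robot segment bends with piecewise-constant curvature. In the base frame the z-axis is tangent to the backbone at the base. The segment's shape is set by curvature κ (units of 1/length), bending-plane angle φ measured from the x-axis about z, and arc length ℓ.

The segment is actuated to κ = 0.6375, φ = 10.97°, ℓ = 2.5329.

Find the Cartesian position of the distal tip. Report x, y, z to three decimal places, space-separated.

1.608 0.312 1.567

θ = κ·ℓ = 0.6375 × 2.5329 = 1.61472 rad
ρ = (1 − cos θ)/κ = (1 − -0.04391)/0.6375 = 1.63751
z = sin θ / κ = 0.99904/0.6375 = 1.56711
x = ρ cos φ = 1.63751 × cos(10.97°) = 1.60759
y = ρ sin φ = 1.63751 × sin(10.97°) = 0.31161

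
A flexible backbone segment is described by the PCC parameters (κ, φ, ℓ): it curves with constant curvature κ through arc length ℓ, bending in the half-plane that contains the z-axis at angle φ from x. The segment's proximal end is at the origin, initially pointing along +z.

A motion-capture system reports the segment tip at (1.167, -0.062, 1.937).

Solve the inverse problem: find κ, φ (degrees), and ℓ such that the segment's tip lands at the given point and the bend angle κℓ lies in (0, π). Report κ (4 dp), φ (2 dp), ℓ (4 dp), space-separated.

0.4567 356.96 2.3773

ρ = √(x²+y²) = √(1.167² + -0.062²) = 1.16865
φ = atan2(y, x) mod 360° = atan2(-0.062, 1.167) = 356.9589°
|p|² = ρ² + z² = 1.16865² + 1.937² = 5.11770
κ = 2ρ / |p|² = 2×1.16865 / 5.11770 = 0.45671
θ = 2·atan2(ρ, z) = 2·atan2(1.16865, 1.937) = 1.08573 rad
ℓ = θ/κ = 1.08573/0.45671 = 2.37729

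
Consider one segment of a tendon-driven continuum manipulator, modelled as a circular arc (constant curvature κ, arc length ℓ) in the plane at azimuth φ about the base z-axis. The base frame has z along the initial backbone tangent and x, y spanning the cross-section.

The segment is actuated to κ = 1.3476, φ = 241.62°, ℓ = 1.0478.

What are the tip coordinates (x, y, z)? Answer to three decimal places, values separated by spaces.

θ = κ·ℓ = 1.3476 × 1.0478 = 1.41202 rad
ρ = (1 − cos θ)/κ = (1 − 0.15811)/1.3476 = 0.62473
z = sin θ / κ = 0.98742/1.3476 = 0.73273
x = ρ cos φ = 0.62473 × cos(241.62°) = -0.29694
y = ρ sin φ = 0.62473 × sin(241.62°) = -0.54965

-0.297 -0.550 0.733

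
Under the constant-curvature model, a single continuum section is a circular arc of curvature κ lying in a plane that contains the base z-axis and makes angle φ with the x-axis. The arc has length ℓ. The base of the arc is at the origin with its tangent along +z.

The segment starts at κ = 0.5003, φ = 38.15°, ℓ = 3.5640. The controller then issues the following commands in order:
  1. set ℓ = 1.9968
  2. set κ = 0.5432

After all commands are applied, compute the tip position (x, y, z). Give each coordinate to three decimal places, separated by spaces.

0.771 0.606 1.628

initial: κ=0.5003, φ=38.15°, ℓ=3.5640
cmd 1: set ℓ=1.9968 → (κ,φ,ℓ)=(0.5003,38.15°,1.9968) → tip=(0.7213,0.5666,1.6809)
cmd 2: set κ=0.5432 → (κ,φ,ℓ)=(0.5432,38.15°,1.9968) → tip=(0.7713,0.6059,1.6277)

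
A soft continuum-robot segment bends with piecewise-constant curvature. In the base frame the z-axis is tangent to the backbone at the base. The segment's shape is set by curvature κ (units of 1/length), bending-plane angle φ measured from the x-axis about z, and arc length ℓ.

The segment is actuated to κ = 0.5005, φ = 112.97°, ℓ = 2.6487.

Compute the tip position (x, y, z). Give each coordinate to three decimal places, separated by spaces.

θ = κ·ℓ = 0.5005 × 2.6487 = 1.32567 rad
ρ = (1 − cos θ)/κ = (1 − 0.24267)/0.5005 = 1.51314
z = sin θ / κ = 0.97011/0.5005 = 1.93828
x = ρ cos φ = 1.51314 × cos(112.97°) = -0.59050
y = ρ sin φ = 1.51314 × sin(112.97°) = 1.39316

-0.591 1.393 1.938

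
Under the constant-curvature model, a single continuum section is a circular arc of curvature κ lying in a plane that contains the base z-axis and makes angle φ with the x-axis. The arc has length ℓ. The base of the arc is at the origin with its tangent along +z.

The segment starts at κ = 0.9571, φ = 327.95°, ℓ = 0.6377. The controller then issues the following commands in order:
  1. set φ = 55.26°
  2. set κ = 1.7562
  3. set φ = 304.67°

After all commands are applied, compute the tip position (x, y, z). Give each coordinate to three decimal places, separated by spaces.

0.183 -0.264 0.513

initial: κ=0.9571, φ=327.95°, ℓ=0.6377
cmd 1: set φ=55.26° → (κ,φ,ℓ)=(0.9571,55.26°,0.6377) → tip=(0.1075,0.1550,0.5988)
cmd 2: set κ=1.7562 → (κ,φ,ℓ)=(1.7562,55.26°,0.6377) → tip=(0.1831,0.2640,0.5125)
cmd 3: set φ=304.67° → (κ,φ,ℓ)=(1.7562,304.67°,0.6377) → tip=(0.1828,-0.2642,0.5125)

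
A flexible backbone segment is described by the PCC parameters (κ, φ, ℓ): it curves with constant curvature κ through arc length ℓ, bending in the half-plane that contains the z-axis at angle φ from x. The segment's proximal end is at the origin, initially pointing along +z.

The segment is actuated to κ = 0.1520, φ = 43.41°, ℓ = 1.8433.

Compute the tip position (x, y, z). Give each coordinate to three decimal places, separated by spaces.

θ = κ·ℓ = 0.1520 × 1.8433 = 0.28018 rad
ρ = (1 − cos θ)/κ = (1 − 0.96101)/0.1520 = 0.25654
z = sin θ / κ = 0.27653/0.1520 = 1.81928
x = ρ cos φ = 0.25654 × cos(43.41°) = 0.18637
y = ρ sin φ = 0.25654 × sin(43.41°) = 0.17630

0.186 0.176 1.819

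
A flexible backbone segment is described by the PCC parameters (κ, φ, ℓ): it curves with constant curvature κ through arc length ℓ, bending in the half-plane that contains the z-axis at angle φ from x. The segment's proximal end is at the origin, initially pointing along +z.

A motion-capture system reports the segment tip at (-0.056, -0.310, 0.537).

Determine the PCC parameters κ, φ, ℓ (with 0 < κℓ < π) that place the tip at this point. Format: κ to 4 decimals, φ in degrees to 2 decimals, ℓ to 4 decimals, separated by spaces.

1.6255 259.76 0.6528

ρ = √(x²+y²) = √(-0.056² + -0.310²) = 0.31502
φ = atan2(y, x) mod 360° = atan2(-0.310, -0.056) = 259.7602°
|p|² = ρ² + z² = 0.31502² + 0.537² = 0.38761
κ = 2ρ / |p|² = 2×0.31502 / 0.38761 = 1.62546
θ = 2·atan2(ρ, z) = 2·atan2(0.31502, 0.537) = 1.06105 rad
ℓ = θ/κ = 1.06105/1.62546 = 0.65277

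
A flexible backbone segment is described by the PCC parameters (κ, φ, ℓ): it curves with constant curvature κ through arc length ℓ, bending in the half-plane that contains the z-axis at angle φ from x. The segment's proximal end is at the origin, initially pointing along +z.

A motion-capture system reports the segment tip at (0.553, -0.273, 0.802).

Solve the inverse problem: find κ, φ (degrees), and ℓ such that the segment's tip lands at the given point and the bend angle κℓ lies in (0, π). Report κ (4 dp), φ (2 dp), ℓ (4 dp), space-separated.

1.2051 333.73 1.0880

ρ = √(x²+y²) = √(0.553² + -0.273²) = 0.61672
φ = atan2(y, x) mod 360° = atan2(-0.273, 0.553) = 333.7258°
|p|² = ρ² + z² = 0.61672² + 0.802² = 1.02354
κ = 2ρ / |p|² = 2×0.61672 / 1.02354 = 1.20506
θ = 2·atan2(ρ, z) = 2·atan2(0.61672, 0.802) = 1.31107 rad
ℓ = θ/κ = 1.31107/1.20506 = 1.08797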